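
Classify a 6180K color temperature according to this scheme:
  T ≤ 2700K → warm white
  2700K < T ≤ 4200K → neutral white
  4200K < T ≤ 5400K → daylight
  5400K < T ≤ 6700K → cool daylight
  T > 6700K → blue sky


Temperature: 6180K
5400K < 6180K ≤ 6700K → cool daylight
Classification: cool daylight


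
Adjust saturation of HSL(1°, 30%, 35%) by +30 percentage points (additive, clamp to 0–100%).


Original S = 30%
Adjustment = +30 percentage points
New S = 30 + (30) = 60
Clamp to [0, 100] → 60
= HSL(1°, 60%, 35%)


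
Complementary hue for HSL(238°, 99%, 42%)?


Complement = opposite side of color wheel = hue + 180°
H' = (238 + 180) mod 360 = 58°
S and L unchanged.
= HSL(58°, 99%, 42%)


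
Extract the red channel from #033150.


Color: #033150
R = 03 = 3
G = 31 = 49
B = 50 = 80
Red = 3


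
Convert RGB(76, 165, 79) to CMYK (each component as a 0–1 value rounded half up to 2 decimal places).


R'=76/255≈0.2980, G'=165/255≈0.6471, B'=79/255≈0.3098
K = 1 - max(R',G',B') = 1 - 165/255 = 90/255 = 0.35294… → 0.35
(1-R'-K)/(1-K) simplifies to (max-R)/max with max = 165:
C = (165-76)/165 = 89/165 = 0.53939… → 0.54
M = (165-165)/165 = 0/165 = 0 → 0.00
Y = (165-79)/165 = 86/165 = 0.52121… → 0.52
= CMYK(0.54, 0.00, 0.52, 0.35)


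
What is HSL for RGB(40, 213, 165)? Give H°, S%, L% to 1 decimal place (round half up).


Normalize: R'=40/255≈0.1569, G'=213/255≈0.8353, B'=165/255≈0.6471
Max=213/255, Min=40/255, Δ=Max-Min=173/255
L = (Max+Min)/2 = (213+40)/510 = 253/510 = 0.49607… → L = 49.6%
L ≤ 0.5 → S = Δ/(Max+Min) = 173/(213+40) = 173/253 = 0.68379… → S = 68.4%
(the 1/255 factors cancel in S and H, so raw channel differences can be used)
Max is G' → H = 60 × ((B-R)/Δ + 2) = 60 × ((165-40)/173 + 2)
  125/173 + 2 = 0.7225… + 2 = 2.7225…
  H = 60 × 2.7225… = 163.352…° → H = 163.4°
= HSL(163.4°, 68.4%, 49.6%)


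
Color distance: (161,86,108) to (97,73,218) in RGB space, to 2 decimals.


d = √[(R₁-R₂)² + (G₁-G₂)² + (B₁-B₂)²]
d = √[(161-97)² + (86-73)² + (108-218)²]
d = √[4096 + 169 + 12100]
d = √16365
d ≈ 127.93


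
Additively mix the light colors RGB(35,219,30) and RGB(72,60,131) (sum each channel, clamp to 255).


Additive: each channel = min(255, C₁+C₂)
R: 35+72 = 107 → 107
G: 219+60 = 279 → 255
B: 30+131 = 161 → 161
= RGB(107, 255, 161)


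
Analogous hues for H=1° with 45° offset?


Base hue: 1°
Left analog: (1 - 45) mod 360 = 316°
Right analog: (1 + 45) mod 360 = 46°
Analogous hues = 316° and 46°


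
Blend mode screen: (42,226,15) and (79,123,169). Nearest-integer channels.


Screen: C = 255 - (255-A)×(255-B)/255, rounded to nearest integer
R: 255 - (255-42)×(255-79)/255 = 255 - 37488/255 ≈ 255 - 147.012 = 107.988 → 108
G: 255 - (255-226)×(255-123)/255 = 255 - 3828/255 ≈ 255 - 15.012 = 239.988 → 240
B: 255 - (255-15)×(255-169)/255 = 255 - 20640/255 ≈ 255 - 80.941 = 174.059 → 174
= RGB(108, 240, 174)


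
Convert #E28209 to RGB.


E2 → 226 (R)
82 → 130 (G)
09 → 9 (B)
= RGB(226, 130, 9)


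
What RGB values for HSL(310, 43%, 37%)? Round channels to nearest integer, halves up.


H=310°, S=0.43, L=0.37
C = (1-|2L-1|)×S = (1-|-0.26|)×0.43 = 0.3182
H' = H/60 = 310/60 ≈ 5.1667; X = C×(1-|H' mod 2 - 1|) ≈ 0.2652
m = L - C/2 = 0.37 - 0.1591 = 0.2109
Sector ⌊H'⌋ = 5 → (R',G',B') = (0.3182, 0.0, ≈0.2652)
RGB = ((R'+m)×255, (G'+m)×255, (B'+m)×255) = (134.9205, 53.7795, 121.397)
Round half up → RGB(135, 54, 121)


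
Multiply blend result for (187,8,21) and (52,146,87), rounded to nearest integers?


Multiply: C = A×B/255, rounded to nearest integer
R: 187×52/255 = 9724/255 ≈ 38.133 → 38
G: 8×146/255 = 1168/255 ≈ 4.580 → 5
B: 21×87/255 = 1827/255 ≈ 7.165 → 7
= RGB(38, 5, 7)


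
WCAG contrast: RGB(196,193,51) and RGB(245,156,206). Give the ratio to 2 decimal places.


Linearize each sRGB channel c=v/255: c/12.92 if c ≤ 0.04045 else ((c+0.055)/1.055)^2.4
L = 0.2126×R_lin + 0.7152×G_lin + 0.0722×B_lin
Color 1 (196,193,51):
  R=196: 196/255≈0.7686 > 0.04045 → ((0.7686+0.055)/1.055)^2.4 ≈ 0.55201
  G=193: 193/255≈0.7569 > 0.04045 → ((0.7569+0.055)/1.055)^2.4 ≈ 0.53328
  B=51: 51/255≈0.2000 > 0.04045 → ((0.2000+0.055)/1.055)^2.4 ≈ 0.03310
  L1 = 0.2126×0.55201 + 0.7152×0.53328 + 0.0722×0.03310 ≈ 0.50115
Color 2 (245,156,206):
  R=245: 245/255≈0.9608 > 0.04045 → ((0.9608+0.055)/1.055)^2.4 ≈ 0.91310
  G=156: 156/255≈0.6118 > 0.04045 → ((0.6118+0.055)/1.055)^2.4 ≈ 0.33245
  B=206: 206/255≈0.8078 > 0.04045 → ((0.8078+0.055)/1.055)^2.4 ≈ 0.61721
  L2 = 0.2126×0.91310 + 0.7152×0.33245 + 0.0722×0.61721 ≈ 0.47646
Lighter = 0.50115, Darker = 0.47646
Ratio = (L_lighter + 0.05) / (L_darker + 0.05)
Ratio = (0.50115 + 0.05) / (0.47646 + 0.05) = 0.55115 / 0.52646 ≈ 1.0469
Ratio ≈ 1.05:1


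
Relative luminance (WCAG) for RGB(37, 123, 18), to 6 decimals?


Linearize each channel (sRGB transfer function): c = v/255; c_lin = c/12.92 if c ≤ 0.04045, else ((c+0.055)/1.055)^2.4
  R: 37/255 ≈ 0.145098 > 0.04045 → ((0.145098+0.055)/1.055)^2.4 ≈ 0.018500
  G: 123/255 ≈ 0.482353 > 0.04045 → ((0.482353+0.055)/1.055)^2.4 ≈ 0.198069
  B: 18/255 ≈ 0.070588 > 0.04045 → ((0.070588+0.055)/1.055)^2.4 ≈ 0.006049
R_lin = 0.018500, G_lin = 0.198069, B_lin = 0.006049
L = 0.2126×R + 0.7152×G + 0.0722×B
L = 0.2126×0.018500 + 0.7152×0.198069 + 0.0722×0.006049
L ≈ 0.146029


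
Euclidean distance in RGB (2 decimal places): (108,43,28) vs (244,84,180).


d = √[(R₁-R₂)² + (G₁-G₂)² + (B₁-B₂)²]
d = √[(108-244)² + (43-84)² + (28-180)²]
d = √[18496 + 1681 + 23104]
d = √43281
d ≈ 208.04


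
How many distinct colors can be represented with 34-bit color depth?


Colors = 2^bits = 2^34
= 17,179,869,184 colors


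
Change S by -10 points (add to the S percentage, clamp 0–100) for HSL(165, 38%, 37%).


Original S = 38%
Adjustment = -10 percentage points
New S = 38 + (-10) = 28
Clamp to [0, 100] → 28
= HSL(165°, 28%, 37%)


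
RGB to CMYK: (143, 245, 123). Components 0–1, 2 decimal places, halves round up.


R'=143/255≈0.5608, G'=245/255≈0.9608, B'=123/255≈0.4824
K = 1 - max(R',G',B') = 1 - 245/255 = 10/255 = 0.03921… → 0.04
(1-R'-K)/(1-K) simplifies to (max-R)/max with max = 245:
C = (245-143)/245 = 102/245 = 0.41632… → 0.42
M = (245-245)/245 = 0/245 = 0 → 0.00
Y = (245-123)/245 = 122/245 = 0.49795… → 0.50
= CMYK(0.42, 0.00, 0.50, 0.04)


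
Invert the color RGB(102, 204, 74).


Invert: (255-R, 255-G, 255-B)
R: 255-102 = 153
G: 255-204 = 51
B: 255-74 = 181
= RGB(153, 51, 181)


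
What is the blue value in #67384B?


Color: #67384B
R = 67 = 103
G = 38 = 56
B = 4B = 75
Blue = 75


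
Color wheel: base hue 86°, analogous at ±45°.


Base hue: 86°
Left analog: (86 - 45) mod 360 = 41°
Right analog: (86 + 45) mod 360 = 131°
Analogous hues = 41° and 131°


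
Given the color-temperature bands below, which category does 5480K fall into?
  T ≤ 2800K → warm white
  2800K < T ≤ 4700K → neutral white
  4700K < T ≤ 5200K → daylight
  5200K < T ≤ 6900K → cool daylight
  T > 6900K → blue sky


Temperature: 5480K
5200K < 5480K ≤ 6900K → cool daylight
Classification: cool daylight


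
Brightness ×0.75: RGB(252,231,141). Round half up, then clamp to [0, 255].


Multiply each channel by 0.75, round half up, clamp to [0, 255]
R: 252×0.75 = 189
G: 231×0.75 = 173.25 → round → 173
B: 141×0.75 = 105.75 → round → 106
= RGB(189, 173, 106)


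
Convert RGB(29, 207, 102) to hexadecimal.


R = 29 → 1D (hex)
G = 207 → CF (hex)
B = 102 → 66 (hex)
Hex = #1DCF66


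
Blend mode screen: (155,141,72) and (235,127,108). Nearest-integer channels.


Screen: C = 255 - (255-A)×(255-B)/255, rounded to nearest integer
R: 255 - (255-155)×(255-235)/255 = 255 - 2000/255 ≈ 255 - 7.843 = 247.157 → 247
G: 255 - (255-141)×(255-127)/255 = 255 - 14592/255 ≈ 255 - 57.224 = 197.776 → 198
B: 255 - (255-72)×(255-108)/255 = 255 - 26901/255 ≈ 255 - 105.494 = 149.506 → 150
= RGB(247, 198, 150)


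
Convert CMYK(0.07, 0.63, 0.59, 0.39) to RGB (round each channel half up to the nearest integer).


R = 255 × (1-C) × (1-K) = 255 × 0.93 × 0.61 = 144.6615 → 145
G = 255 × (1-M) × (1-K) = 255 × 0.37 × 0.61 = 57.5535 → 58
B = 255 × (1-Y) × (1-K) = 255 × 0.41 × 0.61 = 63.7755 → 64
= RGB(145, 58, 64)


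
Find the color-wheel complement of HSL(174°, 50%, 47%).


Complement = opposite side of color wheel = hue + 180°
H' = (174 + 180) mod 360 = 354°
S and L unchanged.
= HSL(354°, 50%, 47%)


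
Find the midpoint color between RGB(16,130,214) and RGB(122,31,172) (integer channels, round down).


Midpoint: each channel = ⌊(C₁+C₂)/2⌋
R: ⌊(16+122)/2⌋ = 69
G: ⌊(130+31)/2⌋ = 80
B: ⌊(214+172)/2⌋ = 193
= RGB(69, 80, 193)


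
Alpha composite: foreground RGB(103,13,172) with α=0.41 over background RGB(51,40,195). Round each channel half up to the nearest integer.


C = α×F + (1-α)×B, with 1-α = 0.59
R: 0.41×103 + 0.59×51 = 42.23 + 30.09 = 72.32 → 72
G: 0.41×13 + 0.59×40 = 5.33 + 23.60 = 28.93 → 29
B: 0.41×172 + 0.59×195 = 70.52 + 115.05 = 185.57 → 186
= RGB(72, 29, 186)


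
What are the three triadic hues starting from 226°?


Triadic: equally spaced at 120° intervals
H1 = 226°
H2 = (226 + 120) mod 360 = 346°
H3 = (226 + 240) mod 360 = 106°
Triadic = 226°, 346°, 106°


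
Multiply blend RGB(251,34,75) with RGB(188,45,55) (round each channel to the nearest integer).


Multiply: C = A×B/255, rounded to nearest integer
R: 251×188/255 = 47188/255 ≈ 185.051 → 185
G: 34×45/255 = 1530/255 ≈ 6.000 → 6
B: 75×55/255 = 4125/255 ≈ 16.176 → 16
= RGB(185, 6, 16)


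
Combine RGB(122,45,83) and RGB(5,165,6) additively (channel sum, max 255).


Additive: each channel = min(255, C₁+C₂)
R: 122+5 = 127 → 127
G: 45+165 = 210 → 210
B: 83+6 = 89 → 89
= RGB(127, 210, 89)


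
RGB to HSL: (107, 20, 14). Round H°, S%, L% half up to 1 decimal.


Normalize: R'=107/255≈0.4196, G'=20/255≈0.0784, B'=14/255≈0.0549
Max=107/255, Min=14/255, Δ=Max-Min=93/255
L = (Max+Min)/2 = (107+14)/510 = 121/510 = 0.23725… → L = 23.7%
L ≤ 0.5 → S = Δ/(Max+Min) = 93/(107+14) = 93/121 = 0.76859… → S = 76.9%
(the 1/255 factors cancel in S and H, so raw channel differences can be used)
Max is R' → H = 60 × (((G-B)/Δ) mod 6) = 60 × (((20-14)/93) mod 6)
  6/93 = 0.0645…
  H = 60 × 0.0645… = 3.870…° → H = 3.9°
= HSL(3.9°, 76.9%, 23.7%)


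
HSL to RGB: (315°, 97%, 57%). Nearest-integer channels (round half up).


H=315°, S=0.97, L=0.57
C = (1-|2L-1|)×S = (1-|0.14|)×0.97 = 0.8342
H' = H/60 = 315/60 ≈ 5.2500; X = C×(1-|H' mod 2 - 1|) = 0.62565
m = L - C/2 = 0.57 - 0.4171 = 0.1529
Sector ⌊H'⌋ = 5 → (R',G',B') = (0.8342, 0.0, 0.62565)
RGB = ((R'+m)×255, (G'+m)×255, (B'+m)×255) = (251.7105, 38.9895, 198.53025)
Round half up → RGB(252, 39, 199)


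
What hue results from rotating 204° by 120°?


New hue = (H + rotation) mod 360
New hue = (204 + 120) mod 360
= 324 mod 360
= 324°


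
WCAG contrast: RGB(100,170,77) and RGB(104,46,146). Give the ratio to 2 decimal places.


Linearize each sRGB channel c=v/255: c/12.92 if c ≤ 0.04045 else ((c+0.055)/1.055)^2.4
L = 0.2126×R_lin + 0.7152×G_lin + 0.0722×B_lin
Color 1 (100,170,77):
  R=100: 100/255≈0.3922 > 0.04045 → ((0.3922+0.055)/1.055)^2.4 ≈ 0.12744
  G=170: 170/255≈0.6667 > 0.04045 → ((0.6667+0.055)/1.055)^2.4 ≈ 0.40198
  B=77: 77/255≈0.3020 > 0.04045 → ((0.3020+0.055)/1.055)^2.4 ≈ 0.07421
  L1 = 0.2126×0.12744 + 0.7152×0.40198 + 0.0722×0.07421 ≈ 0.31995
Color 2 (104,46,146):
  R=104: 104/255≈0.4078 > 0.04045 → ((0.4078+0.055)/1.055)^2.4 ≈ 0.13843
  G=46: 46/255≈0.1804 > 0.04045 → ((0.1804+0.055)/1.055)^2.4 ≈ 0.02732
  B=146: 146/255≈0.5725 > 0.04045 → ((0.5725+0.055)/1.055)^2.4 ≈ 0.28744
  L2 = 0.2126×0.13843 + 0.7152×0.02732 + 0.0722×0.28744 ≈ 0.06972
Lighter = 0.31995, Darker = 0.06972
Ratio = (L_lighter + 0.05) / (L_darker + 0.05)
Ratio = (0.31995 + 0.05) / (0.06972 + 0.05) = 0.36995 / 0.11972 ≈ 3.0900
Ratio ≈ 3.09:1


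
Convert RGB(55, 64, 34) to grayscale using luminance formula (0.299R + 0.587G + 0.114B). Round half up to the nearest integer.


Gray = 0.299×R + 0.587×G + 0.114×B
Gray = 0.299×55 + 0.587×64 + 0.114×34
Gray = 16.445 + 37.568 + 3.876
Gray = 57.889 → round half up → 58
Gray = 58


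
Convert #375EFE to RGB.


37 → 55 (R)
5E → 94 (G)
FE → 254 (B)
= RGB(55, 94, 254)


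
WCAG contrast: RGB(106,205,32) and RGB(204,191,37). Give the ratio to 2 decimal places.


Linearize each sRGB channel c=v/255: c/12.92 if c ≤ 0.04045 else ((c+0.055)/1.055)^2.4
L = 0.2126×R_lin + 0.7152×G_lin + 0.0722×B_lin
Color 1 (106,205,32):
  R=106: 106/255≈0.4157 > 0.04045 → ((0.4157+0.055)/1.055)^2.4 ≈ 0.14413
  G=205: 205/255≈0.8039 > 0.04045 → ((0.8039+0.055)/1.055)^2.4 ≈ 0.61050
  B=32: 32/255≈0.1255 > 0.04045 → ((0.1255+0.055)/1.055)^2.4 ≈ 0.01444
  L1 = 0.2126×0.14413 + 0.7152×0.61050 + 0.0722×0.01444 ≈ 0.46831
Color 2 (204,191,37):
  R=204: 204/255≈0.8000 > 0.04045 → ((0.8000+0.055)/1.055)^2.4 ≈ 0.60383
  G=191: 191/255≈0.7490 > 0.04045 → ((0.7490+0.055)/1.055)^2.4 ≈ 0.52100
  B=37: 37/255≈0.1451 > 0.04045 → ((0.1451+0.055)/1.055)^2.4 ≈ 0.01850
  L2 = 0.2126×0.60383 + 0.7152×0.52100 + 0.0722×0.01850 ≈ 0.50233
Lighter = 0.50233, Darker = 0.46831
Ratio = (L_lighter + 0.05) / (L_darker + 0.05)
Ratio = (0.50233 + 0.05) / (0.46831 + 0.05) = 0.55233 / 0.51831 ≈ 1.0656
Ratio ≈ 1.07:1


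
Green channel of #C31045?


Color: #C31045
R = C3 = 195
G = 10 = 16
B = 45 = 69
Green = 16


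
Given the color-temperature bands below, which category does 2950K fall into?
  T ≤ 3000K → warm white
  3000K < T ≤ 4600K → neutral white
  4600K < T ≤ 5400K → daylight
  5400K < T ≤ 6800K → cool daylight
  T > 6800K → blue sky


Temperature: 2950K
2950K ≤ 3000K → warm white
Classification: warm white


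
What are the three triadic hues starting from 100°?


Triadic: equally spaced at 120° intervals
H1 = 100°
H2 = (100 + 120) mod 360 = 220°
H3 = (100 + 240) mod 360 = 340°
Triadic = 100°, 220°, 340°


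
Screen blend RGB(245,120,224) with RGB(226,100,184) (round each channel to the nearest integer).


Screen: C = 255 - (255-A)×(255-B)/255, rounded to nearest integer
R: 255 - (255-245)×(255-226)/255 = 255 - 290/255 ≈ 255 - 1.137 = 253.863 → 254
G: 255 - (255-120)×(255-100)/255 = 255 - 20925/255 ≈ 255 - 82.059 = 172.941 → 173
B: 255 - (255-224)×(255-184)/255 = 255 - 2201/255 ≈ 255 - 8.631 = 246.369 → 246
= RGB(254, 173, 246)


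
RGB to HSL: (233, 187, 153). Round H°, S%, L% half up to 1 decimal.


Normalize: R'=233/255≈0.9137, G'=187/255≈0.7333, B'=153/255≈0.6000
Max=233/255, Min=153/255, Δ=Max-Min=80/255
L = (Max+Min)/2 = (233+153)/510 = 386/510 = 0.75686… → L = 75.7%
L > 0.5 → S = Δ/(2-Max-Min) = 80/(510-233-153) = 80/124 = 0.64516… → S = 64.5%
(the 1/255 factors cancel in S and H, so raw channel differences can be used)
Max is R' → H = 60 × (((G-B)/Δ) mod 6) = 60 × (((187-153)/80) mod 6)
  34/80 = 0.425
  H = 60 × 0.425 = 25.5° → H = 25.5°
= HSL(25.5°, 64.5%, 75.7%)


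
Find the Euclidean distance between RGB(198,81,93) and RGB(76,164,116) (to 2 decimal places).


d = √[(R₁-R₂)² + (G₁-G₂)² + (B₁-B₂)²]
d = √[(198-76)² + (81-164)² + (93-116)²]
d = √[14884 + 6889 + 529]
d = √22302
d ≈ 149.34


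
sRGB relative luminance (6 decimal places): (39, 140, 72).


Linearize each channel (sRGB transfer function): c = v/255; c_lin = c/12.92 if c ≤ 0.04045, else ((c+0.055)/1.055)^2.4
  R: 39/255 ≈ 0.152941 > 0.04045 → ((0.152941+0.055)/1.055)^2.4 ≈ 0.020289
  G: 140/255 ≈ 0.549020 > 0.04045 → ((0.549020+0.055)/1.055)^2.4 ≈ 0.262251
  B: 72/255 ≈ 0.282353 > 0.04045 → ((0.282353+0.055)/1.055)^2.4 ≈ 0.064803
R_lin = 0.020289, G_lin = 0.262251, B_lin = 0.064803
L = 0.2126×R + 0.7152×G + 0.0722×B
L = 0.2126×0.020289 + 0.7152×0.262251 + 0.0722×0.064803
L ≈ 0.196554


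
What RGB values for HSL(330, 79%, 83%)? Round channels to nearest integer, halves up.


H=330°, S=0.79, L=0.83
C = (1-|2L-1|)×S = (1-|0.66|)×0.79 = 0.2686
H' = H/60 = 330/60 ≈ 5.5000; X = C×(1-|H' mod 2 - 1|) = 0.1343
m = L - C/2 = 0.83 - 0.1343 = 0.6957
Sector ⌊H'⌋ = 5 → (R',G',B') = (0.2686, 0.0, 0.1343)
RGB = ((R'+m)×255, (G'+m)×255, (B'+m)×255) = (245.8965, 177.4035, 211.65)
Round half up → RGB(246, 177, 212)


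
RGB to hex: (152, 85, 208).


R = 152 → 98 (hex)
G = 85 → 55 (hex)
B = 208 → D0 (hex)
Hex = #9855D0


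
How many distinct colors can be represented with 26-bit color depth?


Colors = 2^bits = 2^26
= 67,108,864 colors


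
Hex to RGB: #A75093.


A7 → 167 (R)
50 → 80 (G)
93 → 147 (B)
= RGB(167, 80, 147)


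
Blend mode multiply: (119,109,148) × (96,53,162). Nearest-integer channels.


Multiply: C = A×B/255, rounded to nearest integer
R: 119×96/255 = 11424/255 ≈ 44.800 → 45
G: 109×53/255 = 5777/255 ≈ 22.655 → 23
B: 148×162/255 = 23976/255 ≈ 94.024 → 94
= RGB(45, 23, 94)


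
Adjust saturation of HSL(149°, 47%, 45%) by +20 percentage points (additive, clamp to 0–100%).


Original S = 47%
Adjustment = +20 percentage points
New S = 47 + (20) = 67
Clamp to [0, 100] → 67
= HSL(149°, 67%, 45%)


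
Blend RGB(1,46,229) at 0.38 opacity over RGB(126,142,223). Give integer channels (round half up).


C = α×F + (1-α)×B, with 1-α = 0.62
R: 0.38×1 + 0.62×126 = 0.38 + 78.12 = 78.50 → 79
G: 0.38×46 + 0.62×142 = 17.48 + 88.04 = 105.52 → 106
B: 0.38×229 + 0.62×223 = 87.02 + 138.26 = 225.28 → 225
= RGB(79, 106, 225)


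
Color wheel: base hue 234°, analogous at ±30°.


Base hue: 234°
Left analog: (234 - 30) mod 360 = 204°
Right analog: (234 + 30) mod 360 = 264°
Analogous hues = 204° and 264°


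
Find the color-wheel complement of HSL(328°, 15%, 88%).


Complement = opposite side of color wheel = hue + 180°
H' = (328 + 180) mod 360 = 148°
S and L unchanged.
= HSL(148°, 15%, 88%)


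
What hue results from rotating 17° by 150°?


New hue = (H + rotation) mod 360
New hue = (17 + 150) mod 360
= 167 mod 360
= 167°


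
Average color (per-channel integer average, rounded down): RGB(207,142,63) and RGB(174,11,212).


Midpoint: each channel = ⌊(C₁+C₂)/2⌋
R: ⌊(207+174)/2⌋ = 190
G: ⌊(142+11)/2⌋ = 76
B: ⌊(63+212)/2⌋ = 137
= RGB(190, 76, 137)


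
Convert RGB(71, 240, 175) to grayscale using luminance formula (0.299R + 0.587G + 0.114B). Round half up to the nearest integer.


Gray = 0.299×R + 0.587×G + 0.114×B
Gray = 0.299×71 + 0.587×240 + 0.114×175
Gray = 21.229 + 140.880 + 19.950
Gray = 182.059 → round half up → 182
Gray = 182


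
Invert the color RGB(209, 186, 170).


Invert: (255-R, 255-G, 255-B)
R: 255-209 = 46
G: 255-186 = 69
B: 255-170 = 85
= RGB(46, 69, 85)


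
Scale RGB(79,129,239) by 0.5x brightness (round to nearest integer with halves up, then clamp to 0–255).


Multiply each channel by 0.5, round half up, clamp to [0, 255]
R: 79×0.5 = 39.5 → round → 40
G: 129×0.5 = 64.5 → round → 65
B: 239×0.5 = 119.5 → round → 120
= RGB(40, 65, 120)


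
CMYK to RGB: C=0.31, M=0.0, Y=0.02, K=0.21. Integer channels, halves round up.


R = 255 × (1-C) × (1-K) = 255 × 0.69 × 0.79 = 139.0005 → 139
G = 255 × (1-M) × (1-K) = 255 × 1.00 × 0.79 = 201.45 → 201
B = 255 × (1-Y) × (1-K) = 255 × 0.98 × 0.79 = 197.421 → 197
= RGB(139, 201, 197)


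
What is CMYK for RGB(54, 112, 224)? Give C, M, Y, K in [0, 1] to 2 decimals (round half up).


R'=54/255≈0.2118, G'=112/255≈0.4392, B'=224/255≈0.8784
K = 1 - max(R',G',B') = 1 - 224/255 = 31/255 = 0.12156… → 0.12
(1-R'-K)/(1-K) simplifies to (max-R)/max with max = 224:
C = (224-54)/224 = 170/224 = 0.75892… → 0.76
M = (224-112)/224 = 112/224 = 0.5 → 0.50
Y = (224-224)/224 = 0/224 = 0 → 0.00
= CMYK(0.76, 0.50, 0.00, 0.12)


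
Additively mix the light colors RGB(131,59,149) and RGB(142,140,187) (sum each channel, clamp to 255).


Additive: each channel = min(255, C₁+C₂)
R: 131+142 = 273 → 255
G: 59+140 = 199 → 199
B: 149+187 = 336 → 255
= RGB(255, 199, 255)


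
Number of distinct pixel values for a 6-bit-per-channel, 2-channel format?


Total bits = 6 bits/channel × 2 channels = 12 bits
Distinct pixel values = 2^12
= 4,096 pixel values


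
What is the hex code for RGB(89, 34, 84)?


R = 89 → 59 (hex)
G = 34 → 22 (hex)
B = 84 → 54 (hex)
Hex = #592254


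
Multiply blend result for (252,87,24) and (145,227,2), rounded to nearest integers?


Multiply: C = A×B/255, rounded to nearest integer
R: 252×145/255 = 36540/255 ≈ 143.294 → 143
G: 87×227/255 = 19749/255 ≈ 77.447 → 77
B: 24×2/255 = 48/255 ≈ 0.188 → 0
= RGB(143, 77, 0)


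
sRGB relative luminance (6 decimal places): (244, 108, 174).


Linearize each channel (sRGB transfer function): c = v/255; c_lin = c/12.92 if c ≤ 0.04045, else ((c+0.055)/1.055)^2.4
  R: 244/255 ≈ 0.956863 > 0.04045 → ((0.956863+0.055)/1.055)^2.4 ≈ 0.904661
  G: 108/255 ≈ 0.423529 > 0.04045 → ((0.423529+0.055)/1.055)^2.4 ≈ 0.149960
  B: 174/255 ≈ 0.682353 > 0.04045 → ((0.682353+0.055)/1.055)^2.4 ≈ 0.423268
R_lin = 0.904661, G_lin = 0.149960, B_lin = 0.423268
L = 0.2126×R + 0.7152×G + 0.0722×B
L = 0.2126×0.904661 + 0.7152×0.149960 + 0.0722×0.423268
L ≈ 0.330142


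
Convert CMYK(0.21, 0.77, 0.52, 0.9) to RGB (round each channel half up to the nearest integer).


R = 255 × (1-C) × (1-K) = 255 × 0.79 × 0.10 = 20.145 → 20
G = 255 × (1-M) × (1-K) = 255 × 0.23 × 0.10 = 5.865 → 6
B = 255 × (1-Y) × (1-K) = 255 × 0.48 × 0.10 = 12.24 → 12
= RGB(20, 6, 12)


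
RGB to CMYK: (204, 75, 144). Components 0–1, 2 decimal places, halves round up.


R'=204/255≈0.8000, G'=75/255≈0.2941, B'=144/255≈0.5647
K = 1 - max(R',G',B') = 1 - 204/255 = 51/255 = 0.2 → 0.20
(1-R'-K)/(1-K) simplifies to (max-R)/max with max = 204:
C = (204-204)/204 = 0/204 = 0 → 0.00
M = (204-75)/204 = 129/204 = 0.63235… → 0.63
Y = (204-144)/204 = 60/204 = 0.29411… → 0.29
= CMYK(0.00, 0.63, 0.29, 0.20)


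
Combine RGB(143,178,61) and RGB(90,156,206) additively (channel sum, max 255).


Additive: each channel = min(255, C₁+C₂)
R: 143+90 = 233 → 233
G: 178+156 = 334 → 255
B: 61+206 = 267 → 255
= RGB(233, 255, 255)


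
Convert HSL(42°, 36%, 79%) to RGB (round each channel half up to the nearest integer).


H=42°, S=0.36, L=0.79
C = (1-|2L-1|)×S = (1-|0.58|)×0.36 = 0.1512
H' = H/60 = 42/60 ≈ 0.7000; X = C×(1-|H' mod 2 - 1|) = 0.10584
m = L - C/2 = 0.79 - 0.0756 = 0.7144
Sector ⌊H'⌋ = 0 → (R',G',B') = (0.1512, 0.10584, 0.0)
RGB = ((R'+m)×255, (G'+m)×255, (B'+m)×255) = (220.728, 209.1612, 182.172)
Round half up → RGB(221, 209, 182)


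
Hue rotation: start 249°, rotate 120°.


New hue = (H + rotation) mod 360
New hue = (249 + 120) mod 360
= 369 mod 360
= 9°


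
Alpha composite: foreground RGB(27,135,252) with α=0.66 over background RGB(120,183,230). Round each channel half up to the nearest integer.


C = α×F + (1-α)×B, with 1-α = 0.34
R: 0.66×27 + 0.34×120 = 17.82 + 40.80 = 58.62 → 59
G: 0.66×135 + 0.34×183 = 89.10 + 62.22 = 151.32 → 151
B: 0.66×252 + 0.34×230 = 166.32 + 78.20 = 244.52 → 245
= RGB(59, 151, 245)


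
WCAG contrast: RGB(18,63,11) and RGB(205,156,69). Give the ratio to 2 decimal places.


Linearize each sRGB channel c=v/255: c/12.92 if c ≤ 0.04045 else ((c+0.055)/1.055)^2.4
L = 0.2126×R_lin + 0.7152×G_lin + 0.0722×B_lin
Color 1 (18,63,11):
  R=18: 18/255≈0.0706 > 0.04045 → ((0.0706+0.055)/1.055)^2.4 ≈ 0.00605
  G=63: 63/255≈0.2471 > 0.04045 → ((0.2471+0.055)/1.055)^2.4 ≈ 0.04971
  B=11: 11/255≈0.0431 > 0.04045 → ((0.0431+0.055)/1.055)^2.4 ≈ 0.00335
  L1 = 0.2126×0.00605 + 0.7152×0.04971 + 0.0722×0.00335 ≈ 0.03708
Color 2 (205,156,69):
  R=205: 205/255≈0.8039 > 0.04045 → ((0.8039+0.055)/1.055)^2.4 ≈ 0.61050
  G=156: 156/255≈0.6118 > 0.04045 → ((0.6118+0.055)/1.055)^2.4 ≈ 0.33245
  B=69: 69/255≈0.2706 > 0.04045 → ((0.2706+0.055)/1.055)^2.4 ≈ 0.05951
  L2 = 0.2126×0.61050 + 0.7152×0.33245 + 0.0722×0.05951 ≈ 0.37186
Lighter = 0.37186, Darker = 0.03708
Ratio = (L_lighter + 0.05) / (L_darker + 0.05)
Ratio = (0.37186 + 0.05) / (0.03708 + 0.05) = 0.42186 / 0.08708 ≈ 4.8446
Ratio ≈ 4.84:1


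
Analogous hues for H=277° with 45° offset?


Base hue: 277°
Left analog: (277 - 45) mod 360 = 232°
Right analog: (277 + 45) mod 360 = 322°
Analogous hues = 232° and 322°


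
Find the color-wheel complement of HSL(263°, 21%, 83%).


Complement = opposite side of color wheel = hue + 180°
H' = (263 + 180) mod 360 = 83°
S and L unchanged.
= HSL(83°, 21%, 83%)


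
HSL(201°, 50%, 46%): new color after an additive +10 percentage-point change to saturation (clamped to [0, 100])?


Original S = 50%
Adjustment = +10 percentage points
New S = 50 + (10) = 60
Clamp to [0, 100] → 60
= HSL(201°, 60%, 46%)


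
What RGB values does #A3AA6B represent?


A3 → 163 (R)
AA → 170 (G)
6B → 107 (B)
= RGB(163, 170, 107)


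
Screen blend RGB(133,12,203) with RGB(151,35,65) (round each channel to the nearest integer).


Screen: C = 255 - (255-A)×(255-B)/255, rounded to nearest integer
R: 255 - (255-133)×(255-151)/255 = 255 - 12688/255 ≈ 255 - 49.757 = 205.243 → 205
G: 255 - (255-12)×(255-35)/255 = 255 - 53460/255 ≈ 255 - 209.647 = 45.353 → 45
B: 255 - (255-203)×(255-65)/255 = 255 - 9880/255 ≈ 255 - 38.745 = 216.255 → 216
= RGB(205, 45, 216)


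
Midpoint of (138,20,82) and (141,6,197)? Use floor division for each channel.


Midpoint: each channel = ⌊(C₁+C₂)/2⌋
R: ⌊(138+141)/2⌋ = 139
G: ⌊(20+6)/2⌋ = 13
B: ⌊(82+197)/2⌋ = 139
= RGB(139, 13, 139)


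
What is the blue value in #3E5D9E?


Color: #3E5D9E
R = 3E = 62
G = 5D = 93
B = 9E = 158
Blue = 158


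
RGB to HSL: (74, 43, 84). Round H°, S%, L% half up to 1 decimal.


Normalize: R'=74/255≈0.2902, G'=43/255≈0.1686, B'=84/255≈0.3294
Max=84/255, Min=43/255, Δ=Max-Min=41/255
L = (Max+Min)/2 = (84+43)/510 = 127/510 = 0.24901… → L = 24.9%
L ≤ 0.5 → S = Δ/(Max+Min) = 41/(84+43) = 41/127 = 0.32283… → S = 32.3%
(the 1/255 factors cancel in S and H, so raw channel differences can be used)
Max is B' → H = 60 × ((R-G)/Δ + 4) = 60 × ((74-43)/41 + 4)
  31/41 + 4 = 0.7560… + 4 = 4.7560…
  H = 60 × 4.7560… = 285.365…° → H = 285.4°
= HSL(285.4°, 32.3%, 24.9%)


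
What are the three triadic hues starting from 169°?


Triadic: equally spaced at 120° intervals
H1 = 169°
H2 = (169 + 120) mod 360 = 289°
H3 = (169 + 240) mod 360 = 49°
Triadic = 169°, 289°, 49°


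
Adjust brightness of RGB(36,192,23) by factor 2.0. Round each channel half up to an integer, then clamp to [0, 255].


Multiply each channel by 2.0, round half up, clamp to [0, 255]
R: 36×2.0 = 72
G: 192×2.0 = 384 → clamp → 255
B: 23×2.0 = 46
= RGB(72, 255, 46)


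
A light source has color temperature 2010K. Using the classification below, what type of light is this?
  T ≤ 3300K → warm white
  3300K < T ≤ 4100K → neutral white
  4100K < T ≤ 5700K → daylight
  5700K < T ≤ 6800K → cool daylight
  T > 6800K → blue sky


Temperature: 2010K
2010K ≤ 3300K → warm white
Classification: warm white


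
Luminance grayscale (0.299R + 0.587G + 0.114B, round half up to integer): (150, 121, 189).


Gray = 0.299×R + 0.587×G + 0.114×B
Gray = 0.299×150 + 0.587×121 + 0.114×189
Gray = 44.850 + 71.027 + 21.546
Gray = 137.423 → round half up → 137
Gray = 137


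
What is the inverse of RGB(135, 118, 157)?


Invert: (255-R, 255-G, 255-B)
R: 255-135 = 120
G: 255-118 = 137
B: 255-157 = 98
= RGB(120, 137, 98)


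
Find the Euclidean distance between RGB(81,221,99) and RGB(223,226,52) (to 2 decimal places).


d = √[(R₁-R₂)² + (G₁-G₂)² + (B₁-B₂)²]
d = √[(81-223)² + (221-226)² + (99-52)²]
d = √[20164 + 25 + 2209]
d = √22398
d ≈ 149.66


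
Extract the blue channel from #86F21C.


Color: #86F21C
R = 86 = 134
G = F2 = 242
B = 1C = 28
Blue = 28


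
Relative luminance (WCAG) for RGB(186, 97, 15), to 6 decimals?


Linearize each channel (sRGB transfer function): c = v/255; c_lin = c/12.92 if c ≤ 0.04045, else ((c+0.055)/1.055)^2.4
  R: 186/255 ≈ 0.729412 > 0.04045 → ((0.729412+0.055)/1.055)^2.4 ≈ 0.491021
  G: 97/255 ≈ 0.380392 > 0.04045 → ((0.380392+0.055)/1.055)^2.4 ≈ 0.119538
  B: 15/255 ≈ 0.058824 > 0.04045 → ((0.058824+0.055)/1.055)^2.4 ≈ 0.004777
R_lin = 0.491021, G_lin = 0.119538, B_lin = 0.004777
L = 0.2126×R + 0.7152×G + 0.0722×B
L = 0.2126×0.491021 + 0.7152×0.119538 + 0.0722×0.004777
L ≈ 0.190230


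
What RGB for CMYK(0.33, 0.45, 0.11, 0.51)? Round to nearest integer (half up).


R = 255 × (1-C) × (1-K) = 255 × 0.67 × 0.49 = 83.7165 → 84
G = 255 × (1-M) × (1-K) = 255 × 0.55 × 0.49 = 68.7225 → 69
B = 255 × (1-Y) × (1-K) = 255 × 0.89 × 0.49 = 111.2055 → 111
= RGB(84, 69, 111)


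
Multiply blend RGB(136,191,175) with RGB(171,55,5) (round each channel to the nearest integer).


Multiply: C = A×B/255, rounded to nearest integer
R: 136×171/255 = 23256/255 ≈ 91.200 → 91
G: 191×55/255 = 10505/255 ≈ 41.196 → 41
B: 175×5/255 = 875/255 ≈ 3.431 → 3
= RGB(91, 41, 3)


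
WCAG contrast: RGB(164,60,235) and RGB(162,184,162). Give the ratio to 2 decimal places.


Linearize each sRGB channel c=v/255: c/12.92 if c ≤ 0.04045 else ((c+0.055)/1.055)^2.4
L = 0.2126×R_lin + 0.7152×G_lin + 0.0722×B_lin
Color 1 (164,60,235):
  R=164: 164/255≈0.6431 > 0.04045 → ((0.6431+0.055)/1.055)^2.4 ≈ 0.37124
  G=60: 60/255≈0.2353 > 0.04045 → ((0.2353+0.055)/1.055)^2.4 ≈ 0.04519
  B=235: 235/255≈0.9216 > 0.04045 → ((0.9216+0.055)/1.055)^2.4 ≈ 0.83077
  L1 = 0.2126×0.37124 + 0.7152×0.04519 + 0.0722×0.83077 ≈ 0.17122
Color 2 (162,184,162):
  R=162: 162/255≈0.6353 > 0.04045 → ((0.6353+0.055)/1.055)^2.4 ≈ 0.36131
  G=184: 184/255≈0.7216 > 0.04045 → ((0.7216+0.055)/1.055)^2.4 ≈ 0.47932
  B=162: 162/255≈0.6353 > 0.04045 → ((0.6353+0.055)/1.055)^2.4 ≈ 0.36131
  L2 = 0.2126×0.36131 + 0.7152×0.47932 + 0.0722×0.36131 ≈ 0.44571
Lighter = 0.44571, Darker = 0.17122
Ratio = (L_lighter + 0.05) / (L_darker + 0.05)
Ratio = (0.44571 + 0.05) / (0.17122 + 0.05) = 0.49571 / 0.22122 ≈ 2.2408
Ratio ≈ 2.24:1


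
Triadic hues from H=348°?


Triadic: equally spaced at 120° intervals
H1 = 348°
H2 = (348 + 120) mod 360 = 108°
H3 = (348 + 240) mod 360 = 228°
Triadic = 348°, 108°, 228°


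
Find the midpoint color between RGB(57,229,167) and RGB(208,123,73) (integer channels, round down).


Midpoint: each channel = ⌊(C₁+C₂)/2⌋
R: ⌊(57+208)/2⌋ = 132
G: ⌊(229+123)/2⌋ = 176
B: ⌊(167+73)/2⌋ = 120
= RGB(132, 176, 120)


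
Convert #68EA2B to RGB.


68 → 104 (R)
EA → 234 (G)
2B → 43 (B)
= RGB(104, 234, 43)


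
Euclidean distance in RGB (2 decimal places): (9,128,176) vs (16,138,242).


d = √[(R₁-R₂)² + (G₁-G₂)² + (B₁-B₂)²]
d = √[(9-16)² + (128-138)² + (176-242)²]
d = √[49 + 100 + 4356]
d = √4505
d ≈ 67.12


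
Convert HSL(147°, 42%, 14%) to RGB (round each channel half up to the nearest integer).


H=147°, S=0.42, L=0.14
C = (1-|2L-1|)×S = (1-|-0.72|)×0.42 = 0.1176
H' = H/60 = 147/60 ≈ 2.4500; X = C×(1-|H' mod 2 - 1|) = 0.05292
m = L - C/2 = 0.14 - 0.0588 = 0.0812
Sector ⌊H'⌋ = 2 → (R',G',B') = (0.0, 0.1176, 0.05292)
RGB = ((R'+m)×255, (G'+m)×255, (B'+m)×255) = (20.706, 50.694, 34.2006)
Round half up → RGB(21, 51, 34)


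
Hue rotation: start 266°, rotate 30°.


New hue = (H + rotation) mod 360
New hue = (266 + 30) mod 360
= 296 mod 360
= 296°


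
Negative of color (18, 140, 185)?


Invert: (255-R, 255-G, 255-B)
R: 255-18 = 237
G: 255-140 = 115
B: 255-185 = 70
= RGB(237, 115, 70)


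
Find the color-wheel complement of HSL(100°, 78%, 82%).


Complement = opposite side of color wheel = hue + 180°
H' = (100 + 180) mod 360 = 280°
S and L unchanged.
= HSL(280°, 78%, 82%)


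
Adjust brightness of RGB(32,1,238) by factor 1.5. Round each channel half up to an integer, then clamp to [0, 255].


Multiply each channel by 1.5, round half up, clamp to [0, 255]
R: 32×1.5 = 48
G: 1×1.5 = 1.5 → round → 2
B: 238×1.5 = 357 → clamp → 255
= RGB(48, 2, 255)


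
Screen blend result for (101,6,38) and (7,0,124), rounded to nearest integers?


Screen: C = 255 - (255-A)×(255-B)/255, rounded to nearest integer
R: 255 - (255-101)×(255-7)/255 = 255 - 38192/255 ≈ 255 - 149.773 = 105.227 → 105
G: 255 - (255-6)×(255-0)/255 = 255 - 63495/255 ≈ 255 - 249.000 = 6.000 → 6
B: 255 - (255-38)×(255-124)/255 = 255 - 28427/255 ≈ 255 - 111.478 = 143.522 → 144
= RGB(105, 6, 144)


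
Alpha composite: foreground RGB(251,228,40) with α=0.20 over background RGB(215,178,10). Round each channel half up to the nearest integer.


C = α×F + (1-α)×B, with 1-α = 0.80
R: 0.20×251 + 0.80×215 = 50.20 + 172.00 = 222.20 → 222
G: 0.20×228 + 0.80×178 = 45.60 + 142.40 = 188.00 → 188
B: 0.20×40 + 0.80×10 = 8.00 + 8.00 = 16.00 → 16
= RGB(222, 188, 16)


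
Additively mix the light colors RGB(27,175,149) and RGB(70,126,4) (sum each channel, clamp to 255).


Additive: each channel = min(255, C₁+C₂)
R: 27+70 = 97 → 97
G: 175+126 = 301 → 255
B: 149+4 = 153 → 153
= RGB(97, 255, 153)


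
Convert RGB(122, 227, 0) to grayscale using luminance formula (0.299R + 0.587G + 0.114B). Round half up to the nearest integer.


Gray = 0.299×R + 0.587×G + 0.114×B
Gray = 0.299×122 + 0.587×227 + 0.114×0
Gray = 36.478 + 133.249 + 0.000
Gray = 169.727 → round half up → 170
Gray = 170


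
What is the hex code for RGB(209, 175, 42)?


R = 209 → D1 (hex)
G = 175 → AF (hex)
B = 42 → 2A (hex)
Hex = #D1AF2A


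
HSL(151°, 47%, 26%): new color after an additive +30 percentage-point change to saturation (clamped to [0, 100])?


Original S = 47%
Adjustment = +30 percentage points
New S = 47 + (30) = 77
Clamp to [0, 100] → 77
= HSL(151°, 77%, 26%)


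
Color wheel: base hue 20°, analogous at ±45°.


Base hue: 20°
Left analog: (20 - 45) mod 360 = 335°
Right analog: (20 + 45) mod 360 = 65°
Analogous hues = 335° and 65°


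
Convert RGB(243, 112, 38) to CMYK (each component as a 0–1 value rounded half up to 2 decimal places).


R'=243/255≈0.9529, G'=112/255≈0.4392, B'=38/255≈0.1490
K = 1 - max(R',G',B') = 1 - 243/255 = 12/255 = 0.04705… → 0.05
(1-R'-K)/(1-K) simplifies to (max-R)/max with max = 243:
C = (243-243)/243 = 0/243 = 0 → 0.00
M = (243-112)/243 = 131/243 = 0.53909… → 0.54
Y = (243-38)/243 = 205/243 = 0.84362… → 0.84
= CMYK(0.00, 0.54, 0.84, 0.05)


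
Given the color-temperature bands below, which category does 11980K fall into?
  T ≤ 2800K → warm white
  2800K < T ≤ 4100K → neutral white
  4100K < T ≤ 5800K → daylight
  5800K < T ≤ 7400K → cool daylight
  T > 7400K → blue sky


Temperature: 11980K
11980K > 7400K → blue sky
Classification: blue sky


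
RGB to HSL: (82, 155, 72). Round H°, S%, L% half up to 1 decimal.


Normalize: R'=82/255≈0.3216, G'=155/255≈0.6078, B'=72/255≈0.2824
Max=155/255, Min=72/255, Δ=Max-Min=83/255
L = (Max+Min)/2 = (155+72)/510 = 227/510 = 0.44509… → L = 44.5%
L ≤ 0.5 → S = Δ/(Max+Min) = 83/(155+72) = 83/227 = 0.36563… → S = 36.6%
(the 1/255 factors cancel in S and H, so raw channel differences can be used)
Max is G' → H = 60 × ((B-R)/Δ + 2) = 60 × ((72-82)/83 + 2)
  -10/83 + 2 = -0.1204… + 2 = 1.8795…
  H = 60 × 1.8795… = 112.771…° → H = 112.8°
= HSL(112.8°, 36.6%, 44.5%)


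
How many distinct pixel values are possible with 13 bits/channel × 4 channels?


Total bits = 13 bits/channel × 4 channels = 52 bits
Distinct pixel values = 2^52
= 4,503,599,627,370,496 pixel values


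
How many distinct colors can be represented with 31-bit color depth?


Colors = 2^bits = 2^31
= 2,147,483,648 colors


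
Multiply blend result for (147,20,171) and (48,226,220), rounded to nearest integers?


Multiply: C = A×B/255, rounded to nearest integer
R: 147×48/255 = 7056/255 ≈ 27.671 → 28
G: 20×226/255 = 4520/255 ≈ 17.725 → 18
B: 171×220/255 = 37620/255 ≈ 147.529 → 148
= RGB(28, 18, 148)


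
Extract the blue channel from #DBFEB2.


Color: #DBFEB2
R = DB = 219
G = FE = 254
B = B2 = 178
Blue = 178


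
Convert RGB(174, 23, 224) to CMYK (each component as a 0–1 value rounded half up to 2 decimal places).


R'=174/255≈0.6824, G'=23/255≈0.0902, B'=224/255≈0.8784
K = 1 - max(R',G',B') = 1 - 224/255 = 31/255 = 0.12156… → 0.12
(1-R'-K)/(1-K) simplifies to (max-R)/max with max = 224:
C = (224-174)/224 = 50/224 = 0.22321… → 0.22
M = (224-23)/224 = 201/224 = 0.89732… → 0.90
Y = (224-224)/224 = 0/224 = 0 → 0.00
= CMYK(0.22, 0.90, 0.00, 0.12)


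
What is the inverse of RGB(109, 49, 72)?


Invert: (255-R, 255-G, 255-B)
R: 255-109 = 146
G: 255-49 = 206
B: 255-72 = 183
= RGB(146, 206, 183)


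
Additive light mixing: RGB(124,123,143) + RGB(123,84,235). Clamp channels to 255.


Additive: each channel = min(255, C₁+C₂)
R: 124+123 = 247 → 247
G: 123+84 = 207 → 207
B: 143+235 = 378 → 255
= RGB(247, 207, 255)


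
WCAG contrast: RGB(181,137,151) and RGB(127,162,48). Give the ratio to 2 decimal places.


Linearize each sRGB channel c=v/255: c/12.92 if c ≤ 0.04045 else ((c+0.055)/1.055)^2.4
L = 0.2126×R_lin + 0.7152×G_lin + 0.0722×B_lin
Color 1 (181,137,151):
  R=181: 181/255≈0.7098 > 0.04045 → ((0.7098+0.055)/1.055)^2.4 ≈ 0.46208
  G=137: 137/255≈0.5373 > 0.04045 → ((0.5373+0.055)/1.055)^2.4 ≈ 0.25016
  B=151: 151/255≈0.5922 > 0.04045 → ((0.5922+0.055)/1.055)^2.4 ≈ 0.30947
  L1 = 0.2126×0.46208 + 0.7152×0.25016 + 0.0722×0.30947 ≈ 0.29949
Color 2 (127,162,48):
  R=127: 127/255≈0.4980 > 0.04045 → ((0.4980+0.055)/1.055)^2.4 ≈ 0.21223
  G=162: 162/255≈0.6353 > 0.04045 → ((0.6353+0.055)/1.055)^2.4 ≈ 0.36131
  B=48: 48/255≈0.1882 > 0.04045 → ((0.1882+0.055)/1.055)^2.4 ≈ 0.02956
  L2 = 0.2126×0.21223 + 0.7152×0.36131 + 0.0722×0.02956 ≈ 0.30566
Lighter = 0.30566, Darker = 0.29949
Ratio = (L_lighter + 0.05) / (L_darker + 0.05)
Ratio = (0.30566 + 0.05) / (0.29949 + 0.05) = 0.35566 / 0.34949 ≈ 1.0176
Ratio ≈ 1.02:1


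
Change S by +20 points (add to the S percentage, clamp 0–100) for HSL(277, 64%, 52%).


Original S = 64%
Adjustment = +20 percentage points
New S = 64 + (20) = 84
Clamp to [0, 100] → 84
= HSL(277°, 84%, 52%)


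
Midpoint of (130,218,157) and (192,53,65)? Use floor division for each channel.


Midpoint: each channel = ⌊(C₁+C₂)/2⌋
R: ⌊(130+192)/2⌋ = 161
G: ⌊(218+53)/2⌋ = 135
B: ⌊(157+65)/2⌋ = 111
= RGB(161, 135, 111)


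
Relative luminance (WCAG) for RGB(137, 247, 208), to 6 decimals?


Linearize each channel (sRGB transfer function): c = v/255; c_lin = c/12.92 if c ≤ 0.04045, else ((c+0.055)/1.055)^2.4
  R: 137/255 ≈ 0.537255 > 0.04045 → ((0.537255+0.055)/1.055)^2.4 ≈ 0.250158
  G: 247/255 ≈ 0.968627 > 0.04045 → ((0.968627+0.055)/1.055)^2.4 ≈ 0.930111
  B: 208/255 ≈ 0.815686 > 0.04045 → ((0.815686+0.055)/1.055)^2.4 ≈ 0.630757
R_lin = 0.250158, G_lin = 0.930111, B_lin = 0.630757
L = 0.2126×R + 0.7152×G + 0.0722×B
L = 0.2126×0.250158 + 0.7152×0.930111 + 0.0722×0.630757
L ≈ 0.763940
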